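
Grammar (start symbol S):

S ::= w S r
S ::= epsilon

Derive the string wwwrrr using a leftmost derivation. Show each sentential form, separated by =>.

S => wSr => wwSrr => wwwSrrr => wwwrrr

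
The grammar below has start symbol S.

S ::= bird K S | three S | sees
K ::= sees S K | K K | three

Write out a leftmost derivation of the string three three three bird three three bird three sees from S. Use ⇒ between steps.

S ⇒ three S ⇒ three three S ⇒ three three three S ⇒ three three three bird K S ⇒ three three three bird K K S ⇒ three three three bird three K S ⇒ three three three bird three three S ⇒ three three three bird three three bird K S ⇒ three three three bird three three bird three S ⇒ three three three bird three three bird three sees

S ⇒ three S   [S ::= three S]
three S ⇒ three three S   [S ::= three S]
three three S ⇒ three three three S   [S ::= three S]
three three three S ⇒ three three three bird K S   [S ::= bird K S]
three three three bird K S ⇒ three three three bird K K S   [K ::= K K]
three three three bird K K S ⇒ three three three bird three K S   [K ::= three]
three three three bird three K S ⇒ three three three bird three three S   [K ::= three]
three three three bird three three S ⇒ three three three bird three three bird K S   [S ::= bird K S]
three three three bird three three bird K S ⇒ three three three bird three three bird three S   [K ::= three]
three three three bird three three bird three S ⇒ three three three bird three three bird three sees   [S ::= sees]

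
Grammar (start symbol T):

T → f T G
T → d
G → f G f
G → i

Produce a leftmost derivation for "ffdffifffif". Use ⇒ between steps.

T ⇒ fTG   [T → f T G]
fTG ⇒ ffTGG   [T → f T G]
ffTGG ⇒ ffdGG   [T → d]
ffdGG ⇒ ffdfGfG   [G → f G f]
ffdfGfG ⇒ ffdffGffG   [G → f G f]
ffdffGffG ⇒ ffdffiffG   [G → i]
ffdffiffG ⇒ ffdffifffGf   [G → f G f]
ffdffifffGf ⇒ ffdffifffif   [G → i]

T⇒fTG⇒ffTGG⇒ffdGG⇒ffdfGfG⇒ffdffGffG⇒ffdffiffG⇒ffdffifffGf⇒ffdffifffif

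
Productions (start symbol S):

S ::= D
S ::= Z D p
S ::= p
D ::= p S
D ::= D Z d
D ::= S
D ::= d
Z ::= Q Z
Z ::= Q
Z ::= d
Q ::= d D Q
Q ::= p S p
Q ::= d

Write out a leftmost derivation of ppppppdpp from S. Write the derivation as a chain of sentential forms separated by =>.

S => ZDp => QZDp => pSpZDp => pppZDp => pppQZDp => ppppSpZDp => ppppppZDp => ppppppQDp => ppppppdDp => ppppppdSp => ppppppdpp

S => ZDp   [S ::= Z D p]
ZDp => QZDp   [Z ::= Q Z]
QZDp => pSpZDp   [Q ::= p S p]
pSpZDp => pppZDp   [S ::= p]
pppZDp => pppQZDp   [Z ::= Q Z]
pppQZDp => ppppSpZDp   [Q ::= p S p]
ppppSpZDp => ppppppZDp   [S ::= p]
ppppppZDp => ppppppQDp   [Z ::= Q]
ppppppQDp => ppppppdDp   [Q ::= d]
ppppppdDp => ppppppdSp   [D ::= S]
ppppppdSp => ppppppdpp   [S ::= p]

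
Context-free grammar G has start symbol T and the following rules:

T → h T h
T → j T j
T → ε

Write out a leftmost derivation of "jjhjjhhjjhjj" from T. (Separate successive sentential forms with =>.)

T => jTj => jjTjj => jjhThjj => jjhjTjhjj => jjhjjTjjhjj => jjhjjhThjjhjj => jjhjjhhjjhjj

T => jTj   [T → j T j]
jTj => jjTjj   [T → j T j]
jjTjj => jjhThjj   [T → h T h]
jjhThjj => jjhjTjhjj   [T → j T j]
jjhjTjhjj => jjhjjTjjhjj   [T → j T j]
jjhjjTjjhjj => jjhjjhThjjhjj   [T → h T h]
jjhjjhThjjhjj => jjhjjhhjjhjj   [T → ε]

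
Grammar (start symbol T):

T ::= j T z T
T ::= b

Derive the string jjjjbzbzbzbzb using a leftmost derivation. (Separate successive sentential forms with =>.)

T=>jTzT=>jjTzTzT=>jjjTzTzTzT=>jjjjTzTzTzTzT=>jjjjbzTzTzTzT=>jjjjbzbzTzTzT=>jjjjbzbzbzTzT=>jjjjbzbzbzbzT=>jjjjbzbzbzbzb

T => jTzT   [T ::= j T z T]
jTzT => jjTzTzT   [T ::= j T z T]
jjTzTzT => jjjTzTzTzT   [T ::= j T z T]
jjjTzTzTzT => jjjjTzTzTzTzT   [T ::= j T z T]
jjjjTzTzTzTzT => jjjjbzTzTzTzT   [T ::= b]
jjjjbzTzTzTzT => jjjjbzbzTzTzT   [T ::= b]
jjjjbzbzTzTzT => jjjjbzbzbzTzT   [T ::= b]
jjjjbzbzbzTzT => jjjjbzbzbzbzT   [T ::= b]
jjjjbzbzbzbzT => jjjjbzbzbzbzb   [T ::= b]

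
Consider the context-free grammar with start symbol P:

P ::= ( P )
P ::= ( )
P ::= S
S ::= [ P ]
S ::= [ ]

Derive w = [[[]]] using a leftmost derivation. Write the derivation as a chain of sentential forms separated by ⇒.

P ⇒ S ⇒ [P] ⇒ [S] ⇒ [[P]] ⇒ [[S]] ⇒ [[[]]]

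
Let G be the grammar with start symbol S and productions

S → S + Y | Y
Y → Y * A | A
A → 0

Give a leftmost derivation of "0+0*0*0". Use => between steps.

S => S+Y => Y+Y => A+Y => 0+Y => 0+Y*A => 0+Y*A*A => 0+A*A*A => 0+0*A*A => 0+0*0*A => 0+0*0*0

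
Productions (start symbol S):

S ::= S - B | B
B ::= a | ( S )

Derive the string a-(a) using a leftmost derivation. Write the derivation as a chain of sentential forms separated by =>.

S => S-B => B-B => a-B => a-(S) => a-(B) => a-(a)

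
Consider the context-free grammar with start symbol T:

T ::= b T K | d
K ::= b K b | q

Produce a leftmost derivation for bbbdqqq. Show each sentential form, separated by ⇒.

T ⇒ bTK ⇒ bbTKK ⇒ bbbTKKK ⇒ bbbdKKK ⇒ bbbdqKK ⇒ bbbdqqK ⇒ bbbdqqq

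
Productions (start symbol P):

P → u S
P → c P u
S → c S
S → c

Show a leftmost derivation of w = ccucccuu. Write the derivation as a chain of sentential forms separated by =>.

P=>cPu=>ccPuu=>ccuSuu=>ccucSuu=>ccuccSuu=>ccucccuu

P => cPu   [P → c P u]
cPu => ccPuu   [P → c P u]
ccPuu => ccuSuu   [P → u S]
ccuSuu => ccucSuu   [S → c S]
ccucSuu => ccuccSuu   [S → c S]
ccuccSuu => ccucccuu   [S → c]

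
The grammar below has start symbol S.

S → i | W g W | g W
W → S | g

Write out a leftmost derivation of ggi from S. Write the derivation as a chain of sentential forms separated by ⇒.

S ⇒ gW   [S → g W]
gW ⇒ gS   [W → S]
gS ⇒ ggW   [S → g W]
ggW ⇒ ggS   [W → S]
ggS ⇒ ggi   [S → i]

S ⇒ gW ⇒ gS ⇒ ggW ⇒ ggS ⇒ ggi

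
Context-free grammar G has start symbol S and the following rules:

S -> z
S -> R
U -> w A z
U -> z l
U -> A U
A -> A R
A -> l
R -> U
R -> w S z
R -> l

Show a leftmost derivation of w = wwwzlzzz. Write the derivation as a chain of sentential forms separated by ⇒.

S ⇒ R   [S -> R]
R ⇒ wSz   [R -> w S z]
wSz ⇒ wRz   [S -> R]
wRz ⇒ wwSzz   [R -> w S z]
wwSzz ⇒ wwRzz   [S -> R]
wwRzz ⇒ wwwSzzz   [R -> w S z]
wwwSzzz ⇒ wwwRzzz   [S -> R]
wwwRzzz ⇒ wwwUzzz   [R -> U]
wwwUzzz ⇒ wwwzlzzz   [U -> z l]

S ⇒ R ⇒ wSz ⇒ wRz ⇒ wwSzz ⇒ wwRzz ⇒ wwwSzzz ⇒ wwwRzzz ⇒ wwwUzzz ⇒ wwwzlzzz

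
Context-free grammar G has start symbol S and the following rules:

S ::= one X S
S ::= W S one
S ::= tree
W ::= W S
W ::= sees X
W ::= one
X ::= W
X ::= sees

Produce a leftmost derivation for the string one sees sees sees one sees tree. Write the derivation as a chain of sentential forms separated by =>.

S => one X S => one W S => one sees X S => one sees W S => one sees sees X S => one sees sees sees S => one sees sees sees one X S => one sees sees sees one sees S => one sees sees sees one sees tree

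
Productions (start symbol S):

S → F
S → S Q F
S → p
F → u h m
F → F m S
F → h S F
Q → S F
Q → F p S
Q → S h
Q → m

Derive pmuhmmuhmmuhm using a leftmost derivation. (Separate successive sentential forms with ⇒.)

S⇒SQF⇒SQFQF⇒SQFQFQF⇒pQFQFQF⇒pmFQFQF⇒pmuhmQFQF⇒pmuhmmFQF⇒pmuhmmuhmQF⇒pmuhmmuhmmF⇒pmuhmmuhmmuhm

S ⇒ SQF   [S → S Q F]
SQF ⇒ SQFQF   [S → S Q F]
SQFQF ⇒ SQFQFQF   [S → S Q F]
SQFQFQF ⇒ pQFQFQF   [S → p]
pQFQFQF ⇒ pmFQFQF   [Q → m]
pmFQFQF ⇒ pmuhmQFQF   [F → u h m]
pmuhmQFQF ⇒ pmuhmmFQF   [Q → m]
pmuhmmFQF ⇒ pmuhmmuhmQF   [F → u h m]
pmuhmmuhmQF ⇒ pmuhmmuhmmF   [Q → m]
pmuhmmuhmmF ⇒ pmuhmmuhmmuhm   [F → u h m]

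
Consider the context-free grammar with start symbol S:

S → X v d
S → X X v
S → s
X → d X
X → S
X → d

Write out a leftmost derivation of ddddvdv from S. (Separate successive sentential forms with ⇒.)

S ⇒ XXv   [S → X X v]
XXv ⇒ dXv   [X → d]
dXv ⇒ dSv   [X → S]
dSv ⇒ dXvdv   [S → X v d]
dXvdv ⇒ ddXvdv   [X → d X]
ddXvdv ⇒ dddXvdv   [X → d X]
dddXvdv ⇒ ddddvdv   [X → d]

S ⇒ XXv ⇒ dXv ⇒ dSv ⇒ dXvdv ⇒ ddXvdv ⇒ dddXvdv ⇒ ddddvdv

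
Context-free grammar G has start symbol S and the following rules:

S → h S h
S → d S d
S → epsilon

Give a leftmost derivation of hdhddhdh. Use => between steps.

S => hSh => hdSdh => hdhShdh => hdhdSdhdh => hdhddhdh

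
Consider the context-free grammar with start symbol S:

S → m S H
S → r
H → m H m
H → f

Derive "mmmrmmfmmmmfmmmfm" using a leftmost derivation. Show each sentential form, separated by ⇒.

S ⇒ mSH ⇒ mmSHH ⇒ mmmSHHH ⇒ mmmrHHH ⇒ mmmrmHmHH ⇒ mmmrmmHmmHH ⇒ mmmrmmfmmHH ⇒ mmmrmmfmmmHmH ⇒ mmmrmmfmmmmHmmH ⇒ mmmrmmfmmmmfmmH ⇒ mmmrmmfmmmmfmmmHm ⇒ mmmrmmfmmmmfmmmfm

S ⇒ mSH   [S → m S H]
mSH ⇒ mmSHH   [S → m S H]
mmSHH ⇒ mmmSHHH   [S → m S H]
mmmSHHH ⇒ mmmrHHH   [S → r]
mmmrHHH ⇒ mmmrmHmHH   [H → m H m]
mmmrmHmHH ⇒ mmmrmmHmmHH   [H → m H m]
mmmrmmHmmHH ⇒ mmmrmmfmmHH   [H → f]
mmmrmmfmmHH ⇒ mmmrmmfmmmHmH   [H → m H m]
mmmrmmfmmmHmH ⇒ mmmrmmfmmmmHmmH   [H → m H m]
mmmrmmfmmmmHmmH ⇒ mmmrmmfmmmmfmmH   [H → f]
mmmrmmfmmmmfmmH ⇒ mmmrmmfmmmmfmmmHm   [H → m H m]
mmmrmmfmmmmfmmmHm ⇒ mmmrmmfmmmmfmmmfm   [H → f]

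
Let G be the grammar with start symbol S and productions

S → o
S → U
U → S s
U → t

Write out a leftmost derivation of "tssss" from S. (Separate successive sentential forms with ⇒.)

S ⇒ U ⇒ Ss ⇒ Us ⇒ Sss ⇒ Uss ⇒ Ssss ⇒ Usss ⇒ Sssss ⇒ Ussss ⇒ tssss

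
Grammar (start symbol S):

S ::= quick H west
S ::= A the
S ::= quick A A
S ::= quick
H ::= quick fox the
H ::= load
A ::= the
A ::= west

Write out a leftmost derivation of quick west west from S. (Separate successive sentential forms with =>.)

S => quick A A => quick west A => quick west west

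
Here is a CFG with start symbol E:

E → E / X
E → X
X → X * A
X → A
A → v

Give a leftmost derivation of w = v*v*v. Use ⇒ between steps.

E ⇒ X ⇒ X*A ⇒ X*A*A ⇒ A*A*A ⇒ v*A*A ⇒ v*v*A ⇒ v*v*v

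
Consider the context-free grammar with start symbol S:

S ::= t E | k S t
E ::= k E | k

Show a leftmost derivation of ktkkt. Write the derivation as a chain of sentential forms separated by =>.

S=>kSt=>ktEt=>ktkEt=>ktkkt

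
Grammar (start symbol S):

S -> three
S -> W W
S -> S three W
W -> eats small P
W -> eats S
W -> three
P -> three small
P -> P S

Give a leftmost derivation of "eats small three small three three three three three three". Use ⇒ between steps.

S ⇒ S three W   [S -> S three W]
S three W ⇒ W W three W   [S -> W W]
W W three W ⇒ eats small P W three W   [W -> eats small P]
eats small P W three W ⇒ eats small P S W three W   [P -> P S]
eats small P S W three W ⇒ eats small P S S W three W   [P -> P S]
eats small P S S W three W ⇒ eats small P S S S W three W   [P -> P S]
eats small P S S S W three W ⇒ eats small three small S S S W three W   [P -> three small]
eats small three small S S S W three W ⇒ eats small three small three S S W three W   [S -> three]
eats small three small three S S W three W ⇒ eats small three small three three S W three W   [S -> three]
eats small three small three three S W three W ⇒ eats small three small three three three W three W   [S -> three]
eats small three small three three three W three W ⇒ eats small three small three three three three three W   [W -> three]
eats small three small three three three three three W ⇒ eats small three small three three three three three three   [W -> three]

S ⇒ S three W ⇒ W W three W ⇒ eats small P W three W ⇒ eats small P S W three W ⇒ eats small P S S W three W ⇒ eats small P S S S W three W ⇒ eats small three small S S S W three W ⇒ eats small three small three S S W three W ⇒ eats small three small three three S W three W ⇒ eats small three small three three three W three W ⇒ eats small three small three three three three three W ⇒ eats small three small three three three three three three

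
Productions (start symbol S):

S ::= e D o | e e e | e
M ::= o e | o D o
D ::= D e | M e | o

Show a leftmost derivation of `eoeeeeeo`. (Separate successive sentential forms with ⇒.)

S ⇒ eDo   [S ::= e D o]
eDo ⇒ eDeo   [D ::= D e]
eDeo ⇒ eDeeo   [D ::= D e]
eDeeo ⇒ eDeeeo   [D ::= D e]
eDeeeo ⇒ eMeeeeo   [D ::= M e]
eMeeeeo ⇒ eoeeeeeo   [M ::= o e]

S⇒eDo⇒eDeo⇒eDeeo⇒eDeeeo⇒eMeeeeo⇒eoeeeeeo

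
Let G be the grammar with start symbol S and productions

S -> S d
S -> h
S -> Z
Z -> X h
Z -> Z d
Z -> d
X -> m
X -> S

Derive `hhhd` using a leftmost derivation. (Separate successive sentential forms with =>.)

S => Sd => Zd => Xhd => Shd => Zhd => Xhhd => Shhd => hhhd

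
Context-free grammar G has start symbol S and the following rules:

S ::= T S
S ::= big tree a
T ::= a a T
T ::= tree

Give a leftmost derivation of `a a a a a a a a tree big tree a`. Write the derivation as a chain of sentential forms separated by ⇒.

S ⇒ T S ⇒ a a T S ⇒ a a a a T S ⇒ a a a a a a T S ⇒ a a a a a a a a T S ⇒ a a a a a a a a tree S ⇒ a a a a a a a a tree big tree a

S ⇒ T S   [S ::= T S]
T S ⇒ a a T S   [T ::= a a T]
a a T S ⇒ a a a a T S   [T ::= a a T]
a a a a T S ⇒ a a a a a a T S   [T ::= a a T]
a a a a a a T S ⇒ a a a a a a a a T S   [T ::= a a T]
a a a a a a a a T S ⇒ a a a a a a a a tree S   [T ::= tree]
a a a a a a a a tree S ⇒ a a a a a a a a tree big tree a   [S ::= big tree a]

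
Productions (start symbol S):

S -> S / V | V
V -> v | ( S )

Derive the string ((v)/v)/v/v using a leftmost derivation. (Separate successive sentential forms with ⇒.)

S ⇒ S/V   [S -> S / V]
S/V ⇒ S/V/V   [S -> S / V]
S/V/V ⇒ V/V/V   [S -> V]
V/V/V ⇒ (S)/V/V   [V -> ( S )]
(S)/V/V ⇒ (S/V)/V/V   [S -> S / V]
(S/V)/V/V ⇒ (V/V)/V/V   [S -> V]
(V/V)/V/V ⇒ ((S)/V)/V/V   [V -> ( S )]
((S)/V)/V/V ⇒ ((V)/V)/V/V   [S -> V]
((V)/V)/V/V ⇒ ((v)/V)/V/V   [V -> v]
((v)/V)/V/V ⇒ ((v)/v)/V/V   [V -> v]
((v)/v)/V/V ⇒ ((v)/v)/v/V   [V -> v]
((v)/v)/v/V ⇒ ((v)/v)/v/v   [V -> v]

S ⇒ S/V ⇒ S/V/V ⇒ V/V/V ⇒ (S)/V/V ⇒ (S/V)/V/V ⇒ (V/V)/V/V ⇒ ((S)/V)/V/V ⇒ ((V)/V)/V/V ⇒ ((v)/V)/V/V ⇒ ((v)/v)/V/V ⇒ ((v)/v)/v/V ⇒ ((v)/v)/v/v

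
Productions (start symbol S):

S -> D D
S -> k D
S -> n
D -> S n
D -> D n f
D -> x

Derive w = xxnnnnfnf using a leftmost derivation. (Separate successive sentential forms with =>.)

S => DD => SnD => DDnD => xDnD => xxnD => xxnDnf => xxnDnfnf => xxnSnnfnf => xxnnnnfnf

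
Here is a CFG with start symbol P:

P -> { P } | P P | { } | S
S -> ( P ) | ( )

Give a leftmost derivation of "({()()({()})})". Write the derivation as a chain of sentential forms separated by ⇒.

P ⇒ S ⇒ (P) ⇒ ({P}) ⇒ ({PP}) ⇒ ({SP}) ⇒ ({()P}) ⇒ ({()PP}) ⇒ ({()SP}) ⇒ ({()()P}) ⇒ ({()()S}) ⇒ ({()()(P)}) ⇒ ({()()({P})}) ⇒ ({()()({S})}) ⇒ ({()()({()})})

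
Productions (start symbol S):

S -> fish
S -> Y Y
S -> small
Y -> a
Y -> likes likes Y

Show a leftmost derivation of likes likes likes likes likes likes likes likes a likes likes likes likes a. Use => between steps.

S => Y Y   [S -> Y Y]
Y Y => likes likes Y Y   [Y -> likes likes Y]
likes likes Y Y => likes likes likes likes Y Y   [Y -> likes likes Y]
likes likes likes likes Y Y => likes likes likes likes likes likes Y Y   [Y -> likes likes Y]
likes likes likes likes likes likes Y Y => likes likes likes likes likes likes likes likes Y Y   [Y -> likes likes Y]
likes likes likes likes likes likes likes likes Y Y => likes likes likes likes likes likes likes likes a Y   [Y -> a]
likes likes likes likes likes likes likes likes a Y => likes likes likes likes likes likes likes likes a likes likes Y   [Y -> likes likes Y]
likes likes likes likes likes likes likes likes a likes likes Y => likes likes likes likes likes likes likes likes a likes likes likes likes Y   [Y -> likes likes Y]
likes likes likes likes likes likes likes likes a likes likes likes likes Y => likes likes likes likes likes likes likes likes a likes likes likes likes a   [Y -> a]

S => Y Y => likes likes Y Y => likes likes likes likes Y Y => likes likes likes likes likes likes Y Y => likes likes likes likes likes likes likes likes Y Y => likes likes likes likes likes likes likes likes a Y => likes likes likes likes likes likes likes likes a likes likes Y => likes likes likes likes likes likes likes likes a likes likes likes likes Y => likes likes likes likes likes likes likes likes a likes likes likes likes a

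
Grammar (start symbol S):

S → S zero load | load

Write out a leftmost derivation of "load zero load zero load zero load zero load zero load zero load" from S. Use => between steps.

S => S zero load   [S → S zero load]
S zero load => S zero load zero load   [S → S zero load]
S zero load zero load => S zero load zero load zero load   [S → S zero load]
S zero load zero load zero load => S zero load zero load zero load zero load   [S → S zero load]
S zero load zero load zero load zero load => S zero load zero load zero load zero load zero load   [S → S zero load]
S zero load zero load zero load zero load zero load => S zero load zero load zero load zero load zero load zero load   [S → S zero load]
S zero load zero load zero load zero load zero load zero load => load zero load zero load zero load zero load zero load zero load   [S → load]

S => S zero load => S zero load zero load => S zero load zero load zero load => S zero load zero load zero load zero load => S zero load zero load zero load zero load zero load => S zero load zero load zero load zero load zero load zero load => load zero load zero load zero load zero load zero load zero load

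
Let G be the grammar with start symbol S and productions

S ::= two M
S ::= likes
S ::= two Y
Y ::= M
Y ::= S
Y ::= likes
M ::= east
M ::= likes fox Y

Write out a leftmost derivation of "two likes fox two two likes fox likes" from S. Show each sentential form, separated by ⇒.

S ⇒ two M ⇒ two likes fox Y ⇒ two likes fox S ⇒ two likes fox two Y ⇒ two likes fox two S ⇒ two likes fox two two Y ⇒ two likes fox two two M ⇒ two likes fox two two likes fox Y ⇒ two likes fox two two likes fox likes

S ⇒ two M   [S ::= two M]
two M ⇒ two likes fox Y   [M ::= likes fox Y]
two likes fox Y ⇒ two likes fox S   [Y ::= S]
two likes fox S ⇒ two likes fox two Y   [S ::= two Y]
two likes fox two Y ⇒ two likes fox two S   [Y ::= S]
two likes fox two S ⇒ two likes fox two two Y   [S ::= two Y]
two likes fox two two Y ⇒ two likes fox two two M   [Y ::= M]
two likes fox two two M ⇒ two likes fox two two likes fox Y   [M ::= likes fox Y]
two likes fox two two likes fox Y ⇒ two likes fox two two likes fox likes   [Y ::= likes]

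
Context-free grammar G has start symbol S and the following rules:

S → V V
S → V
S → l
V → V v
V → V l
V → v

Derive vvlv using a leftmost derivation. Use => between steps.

S=>V=>Vv=>Vlv=>Vvlv=>vvlv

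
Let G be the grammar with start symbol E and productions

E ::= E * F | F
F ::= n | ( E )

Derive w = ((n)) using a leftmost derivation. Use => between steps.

E => F   [E ::= F]
F => (E)   [F ::= ( E )]
(E) => (F)   [E ::= F]
(F) => ((E))   [F ::= ( E )]
((E)) => ((F))   [E ::= F]
((F)) => ((n))   [F ::= n]

E => F => (E) => (F) => ((E)) => ((F)) => ((n))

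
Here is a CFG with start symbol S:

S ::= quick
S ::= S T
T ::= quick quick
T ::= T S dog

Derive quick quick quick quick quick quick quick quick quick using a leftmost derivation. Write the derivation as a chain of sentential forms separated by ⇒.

S ⇒ S T   [S ::= S T]
S T ⇒ S T T   [S ::= S T]
S T T ⇒ S T T T   [S ::= S T]
S T T T ⇒ S T T T T   [S ::= S T]
S T T T T ⇒ quick T T T T   [S ::= quick]
quick T T T T ⇒ quick quick quick T T T   [T ::= quick quick]
quick quick quick T T T ⇒ quick quick quick quick quick T T   [T ::= quick quick]
quick quick quick quick quick T T ⇒ quick quick quick quick quick quick quick T   [T ::= quick quick]
quick quick quick quick quick quick quick T ⇒ quick quick quick quick quick quick quick quick quick   [T ::= quick quick]

S ⇒ S T ⇒ S T T ⇒ S T T T ⇒ S T T T T ⇒ quick T T T T ⇒ quick quick quick T T T ⇒ quick quick quick quick quick T T ⇒ quick quick quick quick quick quick quick T ⇒ quick quick quick quick quick quick quick quick quick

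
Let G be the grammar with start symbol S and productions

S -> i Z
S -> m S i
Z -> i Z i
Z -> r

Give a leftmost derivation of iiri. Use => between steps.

S => iZ => iiZi => iiri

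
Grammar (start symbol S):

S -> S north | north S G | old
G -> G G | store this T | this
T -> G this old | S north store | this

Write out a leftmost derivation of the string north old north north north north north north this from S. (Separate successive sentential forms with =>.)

S => north S G => north S north G => north S north north G => north S north north north G => north S north north north north G => north S north north north north north G => north S north north north north north north G => north old north north north north north north G => north old north north north north north north this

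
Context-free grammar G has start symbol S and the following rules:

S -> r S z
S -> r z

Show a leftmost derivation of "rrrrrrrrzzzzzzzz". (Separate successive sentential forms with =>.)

S => rSz => rrSzz => rrrSzzz => rrrrSzzzz => rrrrrSzzzzz => rrrrrrSzzzzzz => rrrrrrrSzzzzzzz => rrrrrrrrzzzzzzzz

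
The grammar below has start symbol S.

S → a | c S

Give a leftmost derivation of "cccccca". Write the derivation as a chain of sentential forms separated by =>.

S => cS => ccS => cccS => ccccS => cccccS => ccccccS => cccccca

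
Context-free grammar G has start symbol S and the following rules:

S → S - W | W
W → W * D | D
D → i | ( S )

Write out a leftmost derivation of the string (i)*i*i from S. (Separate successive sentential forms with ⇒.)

S ⇒ W ⇒ W*D ⇒ W*D*D ⇒ D*D*D ⇒ (S)*D*D ⇒ (W)*D*D ⇒ (D)*D*D ⇒ (i)*D*D ⇒ (i)*i*D ⇒ (i)*i*i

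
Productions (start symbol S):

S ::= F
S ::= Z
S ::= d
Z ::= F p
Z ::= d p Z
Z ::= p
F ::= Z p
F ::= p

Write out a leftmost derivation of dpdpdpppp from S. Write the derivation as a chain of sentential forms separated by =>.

S=>Z=>dpZ=>dpdpZ=>dpdpFp=>dpdpZpp=>dpdpdpZpp=>dpdpdpppp

S => Z   [S ::= Z]
Z => dpZ   [Z ::= d p Z]
dpZ => dpdpZ   [Z ::= d p Z]
dpdpZ => dpdpFp   [Z ::= F p]
dpdpFp => dpdpZpp   [F ::= Z p]
dpdpZpp => dpdpdpZpp   [Z ::= d p Z]
dpdpdpZpp => dpdpdpppp   [Z ::= p]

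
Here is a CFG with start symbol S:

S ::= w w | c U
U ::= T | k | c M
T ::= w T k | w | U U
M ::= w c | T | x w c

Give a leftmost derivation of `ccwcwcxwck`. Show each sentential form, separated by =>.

S => cU => ccM => ccT => ccwTk => ccwUUk => ccwcMUk => ccwcTUk => ccwcwUk => ccwcwcMk => ccwcwcxwck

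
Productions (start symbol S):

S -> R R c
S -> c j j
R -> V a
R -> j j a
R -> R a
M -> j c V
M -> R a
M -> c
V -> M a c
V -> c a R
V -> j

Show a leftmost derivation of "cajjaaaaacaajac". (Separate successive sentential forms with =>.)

S=>RRc=>RaRc=>VaaRc=>MacaaRc=>RaacaaRc=>RaaacaaRc=>VaaaacaaRc=>caRaaaacaaRc=>cajjaaaaacaaRc=>cajjaaaaacaaVac=>cajjaaaaacaajac

S => RRc   [S -> R R c]
RRc => RaRc   [R -> R a]
RaRc => VaaRc   [R -> V a]
VaaRc => MacaaRc   [V -> M a c]
MacaaRc => RaacaaRc   [M -> R a]
RaacaaRc => RaaacaaRc   [R -> R a]
RaaacaaRc => VaaaacaaRc   [R -> V a]
VaaaacaaRc => caRaaaacaaRc   [V -> c a R]
caRaaaacaaRc => cajjaaaaacaaRc   [R -> j j a]
cajjaaaaacaaRc => cajjaaaaacaaVac   [R -> V a]
cajjaaaaacaaVac => cajjaaaaacaajac   [V -> j]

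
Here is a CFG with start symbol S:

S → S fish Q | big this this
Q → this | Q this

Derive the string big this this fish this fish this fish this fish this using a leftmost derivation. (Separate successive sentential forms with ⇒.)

S ⇒ S fish Q   [S → S fish Q]
S fish Q ⇒ S fish Q fish Q   [S → S fish Q]
S fish Q fish Q ⇒ S fish Q fish Q fish Q   [S → S fish Q]
S fish Q fish Q fish Q ⇒ S fish Q fish Q fish Q fish Q   [S → S fish Q]
S fish Q fish Q fish Q fish Q ⇒ big this this fish Q fish Q fish Q fish Q   [S → big this this]
big this this fish Q fish Q fish Q fish Q ⇒ big this this fish this fish Q fish Q fish Q   [Q → this]
big this this fish this fish Q fish Q fish Q ⇒ big this this fish this fish this fish Q fish Q   [Q → this]
big this this fish this fish this fish Q fish Q ⇒ big this this fish this fish this fish this fish Q   [Q → this]
big this this fish this fish this fish this fish Q ⇒ big this this fish this fish this fish this fish this   [Q → this]

S ⇒ S fish Q ⇒ S fish Q fish Q ⇒ S fish Q fish Q fish Q ⇒ S fish Q fish Q fish Q fish Q ⇒ big this this fish Q fish Q fish Q fish Q ⇒ big this this fish this fish Q fish Q fish Q ⇒ big this this fish this fish this fish Q fish Q ⇒ big this this fish this fish this fish this fish Q ⇒ big this this fish this fish this fish this fish this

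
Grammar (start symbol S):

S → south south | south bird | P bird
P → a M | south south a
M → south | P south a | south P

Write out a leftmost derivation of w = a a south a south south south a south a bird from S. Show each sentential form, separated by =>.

S => P bird => a M bird => a P south a bird => a a M south a bird => a a south P south a bird => a a south a M south a bird => a a south a south P south a bird => a a south a south south south a south a bird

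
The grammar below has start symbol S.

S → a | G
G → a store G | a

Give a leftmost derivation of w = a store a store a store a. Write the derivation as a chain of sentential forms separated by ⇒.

S ⇒ G ⇒ a store G ⇒ a store a store G ⇒ a store a store a store G ⇒ a store a store a store a

S ⇒ G   [S → G]
G ⇒ a store G   [G → a store G]
a store G ⇒ a store a store G   [G → a store G]
a store a store G ⇒ a store a store a store G   [G → a store G]
a store a store a store G ⇒ a store a store a store a   [G → a]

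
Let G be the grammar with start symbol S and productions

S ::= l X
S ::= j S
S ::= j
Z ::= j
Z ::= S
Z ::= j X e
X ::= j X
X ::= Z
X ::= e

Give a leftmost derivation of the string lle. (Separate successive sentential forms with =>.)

S => lX   [S ::= l X]
lX => lZ   [X ::= Z]
lZ => lS   [Z ::= S]
lS => llX   [S ::= l X]
llX => lle   [X ::= e]

S=>lX=>lZ=>lS=>llX=>lle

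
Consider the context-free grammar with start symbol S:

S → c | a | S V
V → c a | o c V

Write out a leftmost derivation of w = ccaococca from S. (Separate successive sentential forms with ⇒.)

S ⇒ SV ⇒ SVV ⇒ cVV ⇒ ccaV ⇒ ccaocV ⇒ ccaococV ⇒ ccaococca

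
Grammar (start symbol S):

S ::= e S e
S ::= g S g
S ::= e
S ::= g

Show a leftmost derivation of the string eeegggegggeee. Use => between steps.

S => eSe   [S ::= e S e]
eSe => eeSee   [S ::= e S e]
eeSee => eeeSeee   [S ::= e S e]
eeeSeee => eeegSgeee   [S ::= g S g]
eeegSgeee => eeeggSggeee   [S ::= g S g]
eeeggSggeee => eeegggSgggeee   [S ::= g S g]
eeegggSgggeee => eeegggegggeee   [S ::= e]

S=>eSe=>eeSee=>eeeSeee=>eeegSgeee=>eeeggSggeee=>eeegggSgggeee=>eeegggegggeee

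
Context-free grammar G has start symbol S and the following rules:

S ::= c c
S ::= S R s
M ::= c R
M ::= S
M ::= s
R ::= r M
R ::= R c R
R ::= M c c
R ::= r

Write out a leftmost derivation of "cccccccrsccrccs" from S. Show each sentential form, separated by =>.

S => SRs   [S ::= S R s]
SRs => ccRs   [S ::= c c]
ccRs => ccRcRs   [R ::= R c R]
ccRcRs => ccMcccRs   [R ::= M c c]
ccMcccRs => ccScccRs   [M ::= S]
ccScccRs => cccccccRs   [S ::= c c]
cccccccRs => cccccccRcRs   [R ::= R c R]
cccccccRcRs => cccccccrMcRs   [R ::= r M]
cccccccrMcRs => cccccccrscRs   [M ::= s]
cccccccrscRs => cccccccrscMccs   [R ::= M c c]
cccccccrscMccs => cccccccrsccRccs   [M ::= c R]
cccccccrsccRccs => cccccccrsccrccs   [R ::= r]

S => SRs => ccRs => ccRcRs => ccMcccRs => ccScccRs => cccccccRs => cccccccRcRs => cccccccrMcRs => cccccccrscRs => cccccccrscMccs => cccccccrsccRccs => cccccccrsccrccs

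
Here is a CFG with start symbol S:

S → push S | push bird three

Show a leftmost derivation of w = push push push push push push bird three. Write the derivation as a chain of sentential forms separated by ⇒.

S ⇒ push S ⇒ push push S ⇒ push push push S ⇒ push push push push S ⇒ push push push push push S ⇒ push push push push push push bird three

S ⇒ push S   [S → push S]
push S ⇒ push push S   [S → push S]
push push S ⇒ push push push S   [S → push S]
push push push S ⇒ push push push push S   [S → push S]
push push push push S ⇒ push push push push push S   [S → push S]
push push push push push S ⇒ push push push push push push bird three   [S → push bird three]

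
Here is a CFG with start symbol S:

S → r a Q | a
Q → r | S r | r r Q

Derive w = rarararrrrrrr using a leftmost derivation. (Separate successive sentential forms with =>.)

S => raQ => raSr => raraQr => raraSrr => rararaQrr => rarararrQrr => rarararrrrQrr => rarararrrrrrr

S => raQ   [S → r a Q]
raQ => raSr   [Q → S r]
raSr => raraQr   [S → r a Q]
raraQr => raraSrr   [Q → S r]
raraSrr => rararaQrr   [S → r a Q]
rararaQrr => rarararrQrr   [Q → r r Q]
rarararrQrr => rarararrrrQrr   [Q → r r Q]
rarararrrrQrr => rarararrrrrrr   [Q → r]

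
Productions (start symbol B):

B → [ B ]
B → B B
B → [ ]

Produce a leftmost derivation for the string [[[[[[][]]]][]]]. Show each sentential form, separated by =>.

B => [B]   [B → [ B ]]
[B] => [[B]]   [B → [ B ]]
[[B]] => [[BB]]   [B → B B]
[[BB]] => [[[B]B]]   [B → [ B ]]
[[[B]B]] => [[[[B]]B]]   [B → [ B ]]
[[[[B]]B]] => [[[[[B]]]B]]   [B → [ B ]]
[[[[[B]]]B]] => [[[[[BB]]]B]]   [B → B B]
[[[[[BB]]]B]] => [[[[[[]B]]]B]]   [B → [ ]]
[[[[[[]B]]]B]] => [[[[[[][]]]]B]]   [B → [ ]]
[[[[[[][]]]]B]] => [[[[[[][]]]][]]]   [B → [ ]]

B=>[B]=>[[B]]=>[[BB]]=>[[[B]B]]=>[[[[B]]B]]=>[[[[[B]]]B]]=>[[[[[BB]]]B]]=>[[[[[[]B]]]B]]=>[[[[[[][]]]]B]]=>[[[[[[][]]]][]]]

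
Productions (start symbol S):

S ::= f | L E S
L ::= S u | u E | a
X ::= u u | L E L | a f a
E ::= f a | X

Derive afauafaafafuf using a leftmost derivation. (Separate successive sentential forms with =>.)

S=>LES=>aES=>afaS=>afaLES=>afauEES=>afauXES=>afauafaES=>afauafaXS=>afauafaLELS=>afauafaaELS=>afauafaafaLS=>afauafaafaSuS=>afauafaafafuS=>afauafaafafuf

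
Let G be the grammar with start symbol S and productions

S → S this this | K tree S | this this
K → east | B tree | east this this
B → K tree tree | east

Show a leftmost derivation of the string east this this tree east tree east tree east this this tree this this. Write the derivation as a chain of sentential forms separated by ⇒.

S ⇒ K tree S ⇒ east this this tree S ⇒ east this this tree K tree S ⇒ east this this tree east tree S ⇒ east this this tree east tree K tree S ⇒ east this this tree east tree east tree S ⇒ east this this tree east tree east tree K tree S ⇒ east this this tree east tree east tree east this this tree S ⇒ east this this tree east tree east tree east this this tree this this

S ⇒ K tree S   [S → K tree S]
K tree S ⇒ east this this tree S   [K → east this this]
east this this tree S ⇒ east this this tree K tree S   [S → K tree S]
east this this tree K tree S ⇒ east this this tree east tree S   [K → east]
east this this tree east tree S ⇒ east this this tree east tree K tree S   [S → K tree S]
east this this tree east tree K tree S ⇒ east this this tree east tree east tree S   [K → east]
east this this tree east tree east tree S ⇒ east this this tree east tree east tree K tree S   [S → K tree S]
east this this tree east tree east tree K tree S ⇒ east this this tree east tree east tree east this this tree S   [K → east this this]
east this this tree east tree east tree east this this tree S ⇒ east this this tree east tree east tree east this this tree this this   [S → this this]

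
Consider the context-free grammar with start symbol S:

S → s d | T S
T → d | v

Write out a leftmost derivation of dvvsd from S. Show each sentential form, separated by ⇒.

S⇒TS⇒dS⇒dTS⇒dvS⇒dvTS⇒dvvS⇒dvvsd

S ⇒ TS   [S → T S]
TS ⇒ dS   [T → d]
dS ⇒ dTS   [S → T S]
dTS ⇒ dvS   [T → v]
dvS ⇒ dvTS   [S → T S]
dvTS ⇒ dvvS   [T → v]
dvvS ⇒ dvvsd   [S → s d]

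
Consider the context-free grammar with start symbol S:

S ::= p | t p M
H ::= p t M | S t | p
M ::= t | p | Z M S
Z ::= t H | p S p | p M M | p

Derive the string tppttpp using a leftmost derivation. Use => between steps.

S => tpM => tpZMS => tppMS => tpptS => tppttpM => tppttpp

S => tpM   [S ::= t p M]
tpM => tpZMS   [M ::= Z M S]
tpZMS => tppMS   [Z ::= p]
tppMS => tpptS   [M ::= t]
tpptS => tppttpM   [S ::= t p M]
tppttpM => tppttpp   [M ::= p]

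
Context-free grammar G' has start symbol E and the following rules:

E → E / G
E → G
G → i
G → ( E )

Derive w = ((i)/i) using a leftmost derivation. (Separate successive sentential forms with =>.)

E => G => (E) => (E/G) => (G/G) => ((E)/G) => ((G)/G) => ((i)/G) => ((i)/i)

E => G   [E → G]
G => (E)   [G → ( E )]
(E) => (E/G)   [E → E / G]
(E/G) => (G/G)   [E → G]
(G/G) => ((E)/G)   [G → ( E )]
((E)/G) => ((G)/G)   [E → G]
((G)/G) => ((i)/G)   [G → i]
((i)/G) => ((i)/i)   [G → i]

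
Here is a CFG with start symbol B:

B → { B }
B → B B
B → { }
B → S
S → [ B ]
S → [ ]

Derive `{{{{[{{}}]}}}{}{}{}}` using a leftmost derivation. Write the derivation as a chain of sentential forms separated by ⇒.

B ⇒ {B} ⇒ {BB} ⇒ {BBB} ⇒ {BBBB} ⇒ {{B}BBB} ⇒ {{{B}}BBB} ⇒ {{{{B}}}BBB} ⇒ {{{{S}}}BBB} ⇒ {{{{[B]}}}BBB} ⇒ {{{{[{B}]}}}BBB} ⇒ {{{{[{{}}]}}}BBB} ⇒ {{{{[{{}}]}}}{}BB} ⇒ {{{{[{{}}]}}}{}{}B} ⇒ {{{{[{{}}]}}}{}{}{}}

B ⇒ {B}   [B → { B }]
{B} ⇒ {BB}   [B → B B]
{BB} ⇒ {BBB}   [B → B B]
{BBB} ⇒ {BBBB}   [B → B B]
{BBBB} ⇒ {{B}BBB}   [B → { B }]
{{B}BBB} ⇒ {{{B}}BBB}   [B → { B }]
{{{B}}BBB} ⇒ {{{{B}}}BBB}   [B → { B }]
{{{{B}}}BBB} ⇒ {{{{S}}}BBB}   [B → S]
{{{{S}}}BBB} ⇒ {{{{[B]}}}BBB}   [S → [ B ]]
{{{{[B]}}}BBB} ⇒ {{{{[{B}]}}}BBB}   [B → { B }]
{{{{[{B}]}}}BBB} ⇒ {{{{[{{}}]}}}BBB}   [B → { }]
{{{{[{{}}]}}}BBB} ⇒ {{{{[{{}}]}}}{}BB}   [B → { }]
{{{{[{{}}]}}}{}BB} ⇒ {{{{[{{}}]}}}{}{}B}   [B → { }]
{{{{[{{}}]}}}{}{}B} ⇒ {{{{[{{}}]}}}{}{}{}}   [B → { }]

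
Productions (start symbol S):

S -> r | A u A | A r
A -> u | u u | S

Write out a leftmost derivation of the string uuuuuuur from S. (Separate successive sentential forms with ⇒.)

S ⇒ AuA   [S -> A u A]
AuA ⇒ SuA   [A -> S]
SuA ⇒ AuAuA   [S -> A u A]
AuAuA ⇒ SuAuA   [A -> S]
SuAuA ⇒ AuAuAuA   [S -> A u A]
AuAuAuA ⇒ uuAuAuA   [A -> u]
uuAuAuA ⇒ uuuuuAuA   [A -> u u]
uuuuuAuA ⇒ uuuuuuuA   [A -> u]
uuuuuuuA ⇒ uuuuuuuS   [A -> S]
uuuuuuuS ⇒ uuuuuuur   [S -> r]

S ⇒ AuA ⇒ SuA ⇒ AuAuA ⇒ SuAuA ⇒ AuAuAuA ⇒ uuAuAuA ⇒ uuuuuAuA ⇒ uuuuuuuA ⇒ uuuuuuuS ⇒ uuuuuuur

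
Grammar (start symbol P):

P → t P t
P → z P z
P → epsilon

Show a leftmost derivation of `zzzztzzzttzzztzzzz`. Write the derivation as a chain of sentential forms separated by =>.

P => zPz => zzPzz => zzzPzzz => zzzzPzzzz => zzzztPtzzzz => zzzztzPztzzzz => zzzztzzPzztzzzz => zzzztzzzPzzztzzzz => zzzztzzztPtzzztzzzz => zzzztzzzttzzztzzzz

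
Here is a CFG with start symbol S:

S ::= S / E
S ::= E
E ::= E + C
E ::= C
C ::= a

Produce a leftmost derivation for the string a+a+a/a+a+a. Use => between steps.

S => S/E => E/E => E+C/E => E+C+C/E => C+C+C/E => a+C+C/E => a+a+C/E => a+a+a/E => a+a+a/E+C => a+a+a/E+C+C => a+a+a/C+C+C => a+a+a/a+C+C => a+a+a/a+a+C => a+a+a/a+a+a

S => S/E   [S ::= S / E]
S/E => E/E   [S ::= E]
E/E => E+C/E   [E ::= E + C]
E+C/E => E+C+C/E   [E ::= E + C]
E+C+C/E => C+C+C/E   [E ::= C]
C+C+C/E => a+C+C/E   [C ::= a]
a+C+C/E => a+a+C/E   [C ::= a]
a+a+C/E => a+a+a/E   [C ::= a]
a+a+a/E => a+a+a/E+C   [E ::= E + C]
a+a+a/E+C => a+a+a/E+C+C   [E ::= E + C]
a+a+a/E+C+C => a+a+a/C+C+C   [E ::= C]
a+a+a/C+C+C => a+a+a/a+C+C   [C ::= a]
a+a+a/a+C+C => a+a+a/a+a+C   [C ::= a]
a+a+a/a+a+C => a+a+a/a+a+a   [C ::= a]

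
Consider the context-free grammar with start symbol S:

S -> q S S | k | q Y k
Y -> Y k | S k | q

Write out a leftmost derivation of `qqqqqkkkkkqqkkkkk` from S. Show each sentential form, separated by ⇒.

S ⇒ qSS ⇒ qqYkS ⇒ qqSkkS ⇒ qqqSSkkS ⇒ qqqqSSSkkS ⇒ qqqqqYkSSkkS ⇒ qqqqqYkkSSkkS ⇒ qqqqqYkkkSSkkS ⇒ qqqqqSkkkkSSkkS ⇒ qqqqqkkkkkSSkkS ⇒ qqqqqkkkkkqYkSkkS ⇒ qqqqqkkkkkqqkSkkS ⇒ qqqqqkkkkkqqkkkkS ⇒ qqqqqkkkkkqqkkkkk

S ⇒ qSS   [S -> q S S]
qSS ⇒ qqYkS   [S -> q Y k]
qqYkS ⇒ qqSkkS   [Y -> S k]
qqSkkS ⇒ qqqSSkkS   [S -> q S S]
qqqSSkkS ⇒ qqqqSSSkkS   [S -> q S S]
qqqqSSSkkS ⇒ qqqqqYkSSkkS   [S -> q Y k]
qqqqqYkSSkkS ⇒ qqqqqYkkSSkkS   [Y -> Y k]
qqqqqYkkSSkkS ⇒ qqqqqYkkkSSkkS   [Y -> Y k]
qqqqqYkkkSSkkS ⇒ qqqqqSkkkkSSkkS   [Y -> S k]
qqqqqSkkkkSSkkS ⇒ qqqqqkkkkkSSkkS   [S -> k]
qqqqqkkkkkSSkkS ⇒ qqqqqkkkkkqYkSkkS   [S -> q Y k]
qqqqqkkkkkqYkSkkS ⇒ qqqqqkkkkkqqkSkkS   [Y -> q]
qqqqqkkkkkqqkSkkS ⇒ qqqqqkkkkkqqkkkkS   [S -> k]
qqqqqkkkkkqqkkkkS ⇒ qqqqqkkkkkqqkkkkk   [S -> k]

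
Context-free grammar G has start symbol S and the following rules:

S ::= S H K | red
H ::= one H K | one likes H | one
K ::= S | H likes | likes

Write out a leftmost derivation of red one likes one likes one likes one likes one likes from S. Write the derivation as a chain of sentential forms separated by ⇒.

S ⇒ S H K   [S ::= S H K]
S H K ⇒ S H K H K   [S ::= S H K]
S H K H K ⇒ red H K H K   [S ::= red]
red H K H K ⇒ red one likes H K H K   [H ::= one likes H]
red one likes H K H K ⇒ red one likes one likes H K H K   [H ::= one likes H]
red one likes one likes H K H K ⇒ red one likes one likes one likes H K H K   [H ::= one likes H]
red one likes one likes one likes H K H K ⇒ red one likes one likes one likes one K H K   [H ::= one]
red one likes one likes one likes one K H K ⇒ red one likes one likes one likes one likes H K   [K ::= likes]
red one likes one likes one likes one likes H K ⇒ red one likes one likes one likes one likes one K   [H ::= one]
red one likes one likes one likes one likes one K ⇒ red one likes one likes one likes one likes one likes   [K ::= likes]

S ⇒ S H K ⇒ S H K H K ⇒ red H K H K ⇒ red one likes H K H K ⇒ red one likes one likes H K H K ⇒ red one likes one likes one likes H K H K ⇒ red one likes one likes one likes one K H K ⇒ red one likes one likes one likes one likes H K ⇒ red one likes one likes one likes one likes one K ⇒ red one likes one likes one likes one likes one likes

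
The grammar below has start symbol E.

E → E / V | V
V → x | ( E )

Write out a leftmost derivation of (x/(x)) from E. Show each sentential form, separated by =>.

E => V   [E → V]
V => (E)   [V → ( E )]
(E) => (E/V)   [E → E / V]
(E/V) => (V/V)   [E → V]
(V/V) => (x/V)   [V → x]
(x/V) => (x/(E))   [V → ( E )]
(x/(E)) => (x/(V))   [E → V]
(x/(V)) => (x/(x))   [V → x]

E => V => (E) => (E/V) => (V/V) => (x/V) => (x/(E)) => (x/(V)) => (x/(x))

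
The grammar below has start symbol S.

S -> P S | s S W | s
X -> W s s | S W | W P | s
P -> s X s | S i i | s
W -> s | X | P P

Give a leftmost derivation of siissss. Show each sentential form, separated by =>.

S => PS => SiiS => siiS => siiPS => siisS => siisPS => siissS => siissPS => siisssS => siissss

S => PS   [S -> P S]
PS => SiiS   [P -> S i i]
SiiS => siiS   [S -> s]
siiS => siiPS   [S -> P S]
siiPS => siisS   [P -> s]
siisS => siisPS   [S -> P S]
siisPS => siissS   [P -> s]
siissS => siissPS   [S -> P S]
siissPS => siisssS   [P -> s]
siisssS => siissss   [S -> s]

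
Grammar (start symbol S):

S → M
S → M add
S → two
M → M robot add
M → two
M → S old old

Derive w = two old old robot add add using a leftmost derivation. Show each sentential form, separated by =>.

S => M add => M robot add add => S old old robot add add => two old old robot add add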